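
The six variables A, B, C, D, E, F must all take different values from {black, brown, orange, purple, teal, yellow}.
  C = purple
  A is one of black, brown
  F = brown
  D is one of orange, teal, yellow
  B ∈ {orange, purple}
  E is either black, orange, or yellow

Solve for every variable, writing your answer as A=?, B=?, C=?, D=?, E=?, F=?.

A=black, B=orange, C=purple, D=teal, E=yellow, F=brown

C's domain is down to {purple}, so C = purple. Eliminate purple elsewhere: B.
That leaves F = brown. Eliminate brown elsewhere: A.
That leaves A = black. Remove black from E.
B has just one choice, so B = orange. Eliminate orange elsewhere: D, E.
E must be yellow (only option left). So D can't be yellow.
D has just one choice, so D = teal.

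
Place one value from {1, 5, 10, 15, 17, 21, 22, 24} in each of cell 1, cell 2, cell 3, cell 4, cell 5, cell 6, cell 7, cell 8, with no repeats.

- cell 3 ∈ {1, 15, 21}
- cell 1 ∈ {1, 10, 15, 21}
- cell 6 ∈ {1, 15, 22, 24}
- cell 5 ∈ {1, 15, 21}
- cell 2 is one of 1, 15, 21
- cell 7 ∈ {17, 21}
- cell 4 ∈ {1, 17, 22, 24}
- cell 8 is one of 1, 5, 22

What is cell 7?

The 8 variables draw from only 8 values {1, 5, 10, 15, 17, 21, 22, 24}, so each is used; only cell 8 can be 5, hence cell 8 = 5.
The 7 still-open variables together cover exactly {1, 10, 15, 17, 21, 22, 24} — 7 values for 7 variables — and 10 appears only in cell 1's list, so cell 1 = 10.
cell 2, cell 3, cell 5 share exactly the 3 values {1, 15, 21}; by pigeonhole those values go to them, so strike 1, 15, 21 from cell 4, cell 6, cell 7.
So cell 7 = 17.

17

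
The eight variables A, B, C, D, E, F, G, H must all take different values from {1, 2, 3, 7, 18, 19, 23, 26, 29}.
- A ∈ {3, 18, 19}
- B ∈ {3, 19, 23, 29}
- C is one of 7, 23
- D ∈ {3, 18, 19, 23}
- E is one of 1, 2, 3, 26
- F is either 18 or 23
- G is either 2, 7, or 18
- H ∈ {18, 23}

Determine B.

29

F and H share exactly the 2 values {18, 23}; by pigeonhole those values go to them, so strike 18, 23 from A, B, C, D, G.
C has just one choice, so C = 7. Strike 7 from G.
That leaves G = 2. Remove 2 from E.
A and D share exactly the 2 values {3, 19}; by pigeonhole those values go to them, so strike 3, 19 from B, E.
So B = 29.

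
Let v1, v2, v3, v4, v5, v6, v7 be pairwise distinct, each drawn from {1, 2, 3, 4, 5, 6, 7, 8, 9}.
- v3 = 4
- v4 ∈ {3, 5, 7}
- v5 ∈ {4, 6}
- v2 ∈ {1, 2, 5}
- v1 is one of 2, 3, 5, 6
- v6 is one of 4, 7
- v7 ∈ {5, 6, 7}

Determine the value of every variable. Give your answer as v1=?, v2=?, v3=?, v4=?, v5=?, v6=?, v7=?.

v1=2, v2=1, v3=4, v4=3, v5=6, v6=7, v7=5

v3's domain is down to {4}, so v3 = 4. So v5, v6 can't be 4.
v5 has just one choice, so v5 = 6. So v1, v7 can't be 6.
v6 must be 7 (only option left). So v4, v7 can't be 7.
v7's domain is down to {5}, so v7 = 5. So v1, v2, v4 can't be 5.
v4 must be 3 (only option left). Eliminate 3 elsewhere: v1.
v1's domain is down to {2}, so v1 = 2. Strike 2 from v2.
v2 has just one choice, so v2 = 1.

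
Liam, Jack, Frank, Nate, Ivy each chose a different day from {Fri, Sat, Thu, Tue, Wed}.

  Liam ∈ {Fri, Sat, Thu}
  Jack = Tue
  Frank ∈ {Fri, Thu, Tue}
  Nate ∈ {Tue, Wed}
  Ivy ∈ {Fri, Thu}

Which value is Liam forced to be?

Jack's domain is down to {Tue}, so Jack = Tue. So Frank, Nate can't be Tue.
Nate must be Wed (only option left).
Among the 3 still-open variables, Sat fits only Liam (and all 3 values in {Fri, Sat, Thu} must be used), so Liam = Sat.

Sat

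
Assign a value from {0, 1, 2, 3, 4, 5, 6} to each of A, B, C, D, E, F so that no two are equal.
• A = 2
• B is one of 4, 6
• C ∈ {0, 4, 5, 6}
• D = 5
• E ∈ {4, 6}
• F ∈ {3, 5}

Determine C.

A has just one choice, so A = 2.
D's domain is down to {5}, so D = 5. So C, F can't be 5.
That leaves F = 3.
Among the 3 still-open variables, 0 fits only C (and all 3 values in {0, 4, 6} must be used), so C = 0.

0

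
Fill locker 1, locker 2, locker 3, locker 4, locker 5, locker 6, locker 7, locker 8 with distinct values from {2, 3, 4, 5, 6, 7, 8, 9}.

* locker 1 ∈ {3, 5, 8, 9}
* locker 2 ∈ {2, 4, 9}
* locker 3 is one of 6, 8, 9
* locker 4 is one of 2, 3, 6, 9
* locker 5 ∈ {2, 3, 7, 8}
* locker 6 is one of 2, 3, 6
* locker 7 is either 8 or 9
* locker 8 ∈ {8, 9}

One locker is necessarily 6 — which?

locker 3

The 8 variables draw from only 8 values {2, 3, 4, 5, 6, 7, 8, 9}, so each is used; only locker 2 can be 4, hence locker 2 = 4.
The 7 still-open variables together cover exactly {2, 3, 5, 6, 7, 8, 9} — 7 values for 7 variables — and 5 appears only in locker 1's list, so locker 1 = 5.
Among the 6 still-open variables, 7 fits only locker 5 (and all 6 values in {2, 3, 6, 7, 8, 9} must be used), so locker 5 = 7.
locker 7 and locker 8 share exactly the 2 values {8, 9}; by pigeonhole those values go to them, so strike 8, 9 from locker 3, locker 4.
So 6 goes to locker 3.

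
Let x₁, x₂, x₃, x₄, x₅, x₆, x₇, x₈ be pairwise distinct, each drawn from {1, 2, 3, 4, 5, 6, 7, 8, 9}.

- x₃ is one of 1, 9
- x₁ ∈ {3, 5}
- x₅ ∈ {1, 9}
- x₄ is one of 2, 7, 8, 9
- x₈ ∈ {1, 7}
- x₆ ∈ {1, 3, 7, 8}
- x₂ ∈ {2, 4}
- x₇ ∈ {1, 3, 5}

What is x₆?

8

The 8 variables together cover exactly {1, 2, 3, 4, 5, 7, 8, 9} — 8 values for 8 variables — and 4 appears only in x₂'s list, so x₂ = 4.
Among the 7 still-open variables, 2 fits only x₄ (and all 7 values in {1, 2, 3, 5, 7, 8, 9} must be used), so x₄ = 2.
The 6 still-open variables draw from only 6 values {1, 3, 5, 7, 8, 9}, so each is used; only x₆ can be 8, hence x₆ = 8.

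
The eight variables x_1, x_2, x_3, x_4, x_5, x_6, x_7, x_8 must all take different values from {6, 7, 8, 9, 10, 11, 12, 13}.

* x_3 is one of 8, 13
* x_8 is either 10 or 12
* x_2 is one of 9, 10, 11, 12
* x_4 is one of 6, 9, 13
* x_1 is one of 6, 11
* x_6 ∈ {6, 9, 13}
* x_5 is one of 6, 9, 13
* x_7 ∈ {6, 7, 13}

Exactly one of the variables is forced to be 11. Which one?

Among the 8 variables, 7 fits only x_7 (and all 8 values in {6, 7, 8, 9, 10, 11, 12, 13} must be used), so x_7 = 7.
The 7 still-open variables draw from only 7 values {6, 8, 9, 10, 11, 12, 13}, so each is used; only x_3 can be 8, hence x_3 = 8.
x_4, x_5, x_6 share exactly the 3 values {6, 9, 13}; by pigeonhole those values go to them, so strike 6, 9, 13 from x_1, x_2.
So 11 goes to x_1.

x_1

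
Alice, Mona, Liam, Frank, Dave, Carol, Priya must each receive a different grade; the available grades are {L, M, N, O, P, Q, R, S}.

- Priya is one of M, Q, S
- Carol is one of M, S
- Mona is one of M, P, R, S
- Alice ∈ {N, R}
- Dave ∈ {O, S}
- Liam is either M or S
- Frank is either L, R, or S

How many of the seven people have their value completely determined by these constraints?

Liam and Carol between them cover only {M, S} — a naked pair. Remove those values from Mona, Frank, Dave, Priya.
Dave has just one choice, so Dave = O.
That leaves Priya = Q.
Determined: Dave=O, Priya=Q. The other people each still have more than one consistent value. That makes 2.

2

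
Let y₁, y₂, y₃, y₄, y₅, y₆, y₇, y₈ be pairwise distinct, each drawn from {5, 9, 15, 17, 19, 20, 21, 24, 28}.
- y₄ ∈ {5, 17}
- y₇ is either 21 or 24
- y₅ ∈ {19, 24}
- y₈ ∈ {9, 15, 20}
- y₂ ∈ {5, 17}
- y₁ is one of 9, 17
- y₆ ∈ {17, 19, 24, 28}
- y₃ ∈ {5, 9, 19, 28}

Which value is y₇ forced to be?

21

The 2 variables y₂ and y₄ are confined to {5, 17}, which locks those values in; drop them from y₁, y₃, y₆.
y₁ must be 9 (only option left). Eliminate 9 elsewhere: y₃, y₈.
y₃, y₅, y₆ between them cover only {19, 24, 28} — a naked triple. Remove those values from y₇.
So y₇ = 21.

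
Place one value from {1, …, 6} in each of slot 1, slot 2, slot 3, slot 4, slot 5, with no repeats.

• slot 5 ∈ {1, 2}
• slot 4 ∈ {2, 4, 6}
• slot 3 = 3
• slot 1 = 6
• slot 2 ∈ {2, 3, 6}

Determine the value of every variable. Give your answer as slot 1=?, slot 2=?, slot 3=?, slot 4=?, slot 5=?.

slot 1=6, slot 2=2, slot 3=3, slot 4=4, slot 5=1

slot 1 has just one choice, so slot 1 = 6. Remove 6 from slot 2, slot 4.
That leaves slot 3 = 3. Eliminate 3 elsewhere: slot 2.
slot 2 has just one choice, so slot 2 = 2. So slot 4, slot 5 can't be 2.
slot 4 has just one choice, so slot 4 = 4.
slot 5's domain is down to {1}, so slot 5 = 1.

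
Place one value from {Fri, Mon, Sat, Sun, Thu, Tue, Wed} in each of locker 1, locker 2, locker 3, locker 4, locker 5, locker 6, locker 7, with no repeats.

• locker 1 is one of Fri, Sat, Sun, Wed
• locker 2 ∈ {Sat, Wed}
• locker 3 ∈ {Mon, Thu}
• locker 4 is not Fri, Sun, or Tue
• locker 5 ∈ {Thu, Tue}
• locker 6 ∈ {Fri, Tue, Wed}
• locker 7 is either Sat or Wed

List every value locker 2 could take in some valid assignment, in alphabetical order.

Among the 7 variables, Sun fits only locker 1 (and all 7 values in {Fri, Mon, Sat, Sun, Thu, Tue, Wed} must be used), so locker 1 = Sun.
The 6 still-open variables draw from only 6 values {Fri, Mon, Sat, Thu, Tue, Wed}, so each is used; only locker 6 can be Fri, hence locker 6 = Fri.
The 5 still-open variables draw from only 5 values {Mon, Sat, Thu, Tue, Wed}, so each is used; only locker 5 can be Tue, hence locker 5 = Tue.
The 2 variables locker 2 and locker 7 are confined to {Sat, Wed}, which locks those values in; drop them from locker 4.
No further eliminations apply; locker 2 can still be any of Sat, Wed.

Sat, Wed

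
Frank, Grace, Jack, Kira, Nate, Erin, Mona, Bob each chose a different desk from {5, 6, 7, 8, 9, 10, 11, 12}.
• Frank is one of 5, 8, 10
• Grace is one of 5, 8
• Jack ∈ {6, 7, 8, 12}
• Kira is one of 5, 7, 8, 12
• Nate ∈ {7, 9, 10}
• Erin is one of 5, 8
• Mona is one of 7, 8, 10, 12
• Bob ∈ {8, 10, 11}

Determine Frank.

Among the 8 variables, 6 fits only Jack (and all 8 values in {5, 6, 7, 8, 9, 10, 11, 12} must be used), so Jack = 6.
The 7 still-open variables draw from only 7 values {5, 7, 8, 9, 10, 11, 12}, so each is used; only Nate can be 9, hence Nate = 9.
Among the 6 still-open variables, 11 fits only Bob (and all 6 values in {5, 7, 8, 10, 11, 12} must be used), so Bob = 11.
Grace and Erin between them cover only {5, 8} — a naked pair. Remove those values from Frank, Kira, Mona.
So Frank = 10.

10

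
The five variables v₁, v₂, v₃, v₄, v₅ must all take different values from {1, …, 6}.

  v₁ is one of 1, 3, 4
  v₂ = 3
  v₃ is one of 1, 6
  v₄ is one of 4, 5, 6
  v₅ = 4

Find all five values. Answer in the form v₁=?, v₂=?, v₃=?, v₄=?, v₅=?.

v₁=1, v₂=3, v₃=6, v₄=5, v₅=4

v₂ has just one choice, so v₂ = 3. So v₁ can't be 3.
v₅ must be 4 (only option left). Strike 4 from v₁, v₄.
v₁'s domain is down to {1}, so v₁ = 1. So v₃ can't be 1.
v₃ must be 6 (only option left). Remove 6 from v₄.
v₄ has just one choice, so v₄ = 5.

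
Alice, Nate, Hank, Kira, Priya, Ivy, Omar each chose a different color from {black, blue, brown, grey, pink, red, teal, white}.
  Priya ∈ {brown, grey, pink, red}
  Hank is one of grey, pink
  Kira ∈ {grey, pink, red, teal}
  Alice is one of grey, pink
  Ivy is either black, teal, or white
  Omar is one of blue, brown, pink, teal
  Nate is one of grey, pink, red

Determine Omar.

blue

The 2 variables Alice and Hank are confined to {grey, pink}, which locks those values in; drop them from Nate, Kira, Priya, Omar.
Nate must be red (only option left). Eliminate red elsewhere: Kira, Priya.
Kira has just one choice, so Kira = teal. So Ivy, Omar can't be teal.
Priya must be brown (only option left). Remove brown from Omar.
So Omar = blue.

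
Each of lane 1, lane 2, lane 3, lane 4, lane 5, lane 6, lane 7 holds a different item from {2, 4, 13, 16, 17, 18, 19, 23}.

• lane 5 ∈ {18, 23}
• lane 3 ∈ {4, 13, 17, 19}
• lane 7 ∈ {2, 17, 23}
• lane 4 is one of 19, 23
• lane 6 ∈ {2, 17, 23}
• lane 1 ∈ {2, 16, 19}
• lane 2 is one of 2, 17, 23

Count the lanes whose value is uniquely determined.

3

lane 2, lane 6, lane 7 share exactly the 3 values {2, 17, 23}; by pigeonhole those values go to them, so strike 2, 17, 23 from lane 1, lane 3, lane 4, lane 5.
lane 4's domain is down to {19}, so lane 4 = 19. Remove 19 from lane 1, lane 3.
That leaves lane 5 = 18.
lane 1's domain is down to {16}, so lane 1 = 16.
Determined: lane 1=16, lane 4=19, lane 5=18. The other lanes each still have more than one consistent value. That makes 3.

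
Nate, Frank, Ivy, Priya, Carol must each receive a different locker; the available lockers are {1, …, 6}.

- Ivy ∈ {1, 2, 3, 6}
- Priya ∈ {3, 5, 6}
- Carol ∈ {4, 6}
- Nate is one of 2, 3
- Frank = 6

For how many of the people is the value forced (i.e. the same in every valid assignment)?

2

Frank has just one choice, so Frank = 6. Strike 6 from Ivy, Priya, Carol.
Carol must be 4 (only option left).
Determined: Frank=6, Carol=4. The other people each still have more than one consistent value. That makes 2.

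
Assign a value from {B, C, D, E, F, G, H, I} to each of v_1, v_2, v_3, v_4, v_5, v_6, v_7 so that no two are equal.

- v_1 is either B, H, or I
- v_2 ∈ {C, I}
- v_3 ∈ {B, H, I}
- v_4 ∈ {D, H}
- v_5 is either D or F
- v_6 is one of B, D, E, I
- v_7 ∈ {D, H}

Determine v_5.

F

Among the 7 variables, C fits only v_2 (and all 7 values in {B, C, D, E, F, H, I} must be used), so v_2 = C.
Among the 6 still-open variables, E fits only v_6 (and all 6 values in {B, D, E, F, H, I} must be used), so v_6 = E.
The 5 still-open variables draw from only 5 values {B, D, F, H, I}, so each is used; only v_5 can be F, hence v_5 = F.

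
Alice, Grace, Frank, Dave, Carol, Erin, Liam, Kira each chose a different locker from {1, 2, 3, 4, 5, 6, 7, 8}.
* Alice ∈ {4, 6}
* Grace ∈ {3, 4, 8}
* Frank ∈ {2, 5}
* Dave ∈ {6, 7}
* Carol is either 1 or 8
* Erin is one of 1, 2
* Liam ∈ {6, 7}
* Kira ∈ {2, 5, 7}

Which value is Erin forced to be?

Among the 8 variables, 3 fits only Grace (and all 8 values in {1, 2, 3, 4, 5, 6, 7, 8} must be used), so Grace = 3.
The 7 still-open variables together cover exactly {1, 2, 4, 5, 6, 7, 8} — 7 values for 7 variables — and 4 appears only in Alice's list, so Alice = 4.
The 6 still-open variables draw from only 6 values {1, 2, 5, 6, 7, 8}, so each is used; only Carol can be 8, hence Carol = 8.
The 5 still-open variables draw from only 5 values {1, 2, 5, 6, 7}, so each is used; only Erin can be 1, hence Erin = 1.

1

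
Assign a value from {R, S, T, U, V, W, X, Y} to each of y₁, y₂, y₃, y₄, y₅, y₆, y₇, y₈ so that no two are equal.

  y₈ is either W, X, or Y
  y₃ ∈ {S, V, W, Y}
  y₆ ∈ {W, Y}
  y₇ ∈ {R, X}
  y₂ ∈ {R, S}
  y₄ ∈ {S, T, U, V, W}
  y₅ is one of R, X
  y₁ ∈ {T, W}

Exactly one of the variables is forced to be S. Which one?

Among the 8 variables, U fits only y₄ (and all 8 values in {R, S, T, U, V, W, X, Y} must be used), so y₄ = U.
The 7 still-open variables together cover exactly {R, S, T, V, W, X, Y} — 7 values for 7 variables — and T appears only in y₁'s list, so y₁ = T.
The 6 still-open variables draw from only 6 values {R, S, V, W, X, Y}, so each is used; only y₃ can be V, hence y₃ = V.
The 5 still-open variables draw from only 5 values {R, S, W, X, Y}, so each is used; only y₂ can be S, hence y₂ = S.

y₂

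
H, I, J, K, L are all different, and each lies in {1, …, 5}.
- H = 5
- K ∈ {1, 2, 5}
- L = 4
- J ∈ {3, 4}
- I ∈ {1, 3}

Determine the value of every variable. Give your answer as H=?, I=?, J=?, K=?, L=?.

H's domain is down to {5}, so H = 5. Strike 5 from K.
That leaves L = 4. Eliminate 4 elsewhere: J.
That leaves J = 3. So I can't be 3.
That leaves I = 1. Strike 1 from K.
K has just one choice, so K = 2.

H=5, I=1, J=3, K=2, L=4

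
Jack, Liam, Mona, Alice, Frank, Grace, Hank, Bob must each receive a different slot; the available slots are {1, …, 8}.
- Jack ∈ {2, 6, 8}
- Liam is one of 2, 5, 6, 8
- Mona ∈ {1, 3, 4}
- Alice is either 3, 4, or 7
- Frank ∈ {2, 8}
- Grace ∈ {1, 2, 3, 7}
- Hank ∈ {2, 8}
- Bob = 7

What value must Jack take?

Bob must be 7 (only option left). Eliminate 7 elsewhere: Alice, Grace.
Among the 7 still-open variables, 5 fits only Liam (and all 7 values in {1, 2, 3, 4, 5, 6, 8} must be used), so Liam = 5.
The 6 still-open variables together cover exactly {1, 2, 3, 4, 6, 8} — 6 values for 6 variables — and 6 appears only in Jack's list, so Jack = 6.

6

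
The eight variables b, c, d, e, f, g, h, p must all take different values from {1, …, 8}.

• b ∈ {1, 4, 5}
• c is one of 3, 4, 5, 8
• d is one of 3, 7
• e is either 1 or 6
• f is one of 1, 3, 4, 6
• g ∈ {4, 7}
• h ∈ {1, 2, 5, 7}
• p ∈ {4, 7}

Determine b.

5

The 8 variables draw from only 8 values {1, 2, 3, 4, 5, 6, 7, 8}, so each is used; only h can be 2, hence h = 2.
Among the 7 still-open variables, 8 fits only c (and all 7 values in {1, 3, 4, 5, 6, 7, 8} must be used), so c = 8.
The 6 still-open variables draw from only 6 values {1, 3, 4, 5, 6, 7}, so each is used; only b can be 5, hence b = 5.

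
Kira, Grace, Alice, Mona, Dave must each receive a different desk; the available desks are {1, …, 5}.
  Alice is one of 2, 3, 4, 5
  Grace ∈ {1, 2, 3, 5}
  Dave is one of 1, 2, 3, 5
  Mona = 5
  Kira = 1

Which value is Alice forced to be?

4

Kira has just one choice, so Kira = 1. Strike 1 from Grace, Dave.
That leaves Mona = 5. Remove 5 from Grace, Alice, Dave.
Among the 3 still-open variables, 4 fits only Alice (and all 3 values in {2, 3, 4} must be used), so Alice = 4.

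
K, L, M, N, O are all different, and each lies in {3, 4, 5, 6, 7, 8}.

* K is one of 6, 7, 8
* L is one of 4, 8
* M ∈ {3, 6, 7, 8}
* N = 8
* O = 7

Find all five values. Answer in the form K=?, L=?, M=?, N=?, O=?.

K=6, L=4, M=3, N=8, O=7

N's domain is down to {8}, so N = 8. So K, L, M can't be 8.
O's domain is down to {7}, so O = 7. Remove 7 from K, M.
That leaves K = 6. Eliminate 6 elsewhere: M.
L's domain is down to {4}, so L = 4.
M's domain is down to {3}, so M = 3.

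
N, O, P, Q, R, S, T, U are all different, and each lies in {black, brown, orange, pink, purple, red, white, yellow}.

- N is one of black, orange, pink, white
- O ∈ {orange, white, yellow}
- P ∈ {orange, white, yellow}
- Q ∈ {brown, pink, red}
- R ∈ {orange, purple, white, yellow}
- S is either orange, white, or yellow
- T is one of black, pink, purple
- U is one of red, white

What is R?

purple

Among the 8 variables, brown fits only Q (and all 8 values in {black, brown, orange, pink, purple, red, white, yellow} must be used), so Q = brown.
The 7 still-open variables together cover exactly {black, orange, pink, purple, red, white, yellow} — 7 values for 7 variables — and red appears only in U's list, so U = red.
O, P, S share exactly the 3 values {orange, white, yellow}; by pigeonhole those values go to them, so strike orange, white, yellow from N, R.
So R = purple.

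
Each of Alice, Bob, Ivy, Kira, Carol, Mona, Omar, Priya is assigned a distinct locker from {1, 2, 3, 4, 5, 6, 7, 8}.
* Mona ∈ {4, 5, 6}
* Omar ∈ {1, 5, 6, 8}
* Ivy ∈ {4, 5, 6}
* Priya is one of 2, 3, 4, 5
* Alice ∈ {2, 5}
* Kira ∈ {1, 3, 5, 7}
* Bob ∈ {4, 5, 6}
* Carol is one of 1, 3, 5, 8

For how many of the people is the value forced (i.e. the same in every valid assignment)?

3

The 8 variables together cover exactly {1, 2, 3, 4, 5, 6, 7, 8} — 8 values for 8 variables — and 7 appears only in Kira's list, so Kira = 7.
The 3 variables Bob, Ivy, Mona are confined to {4, 5, 6}, which locks those values in; drop them from Alice, Carol, Omar, Priya.
That leaves Alice = 2. So Priya can't be 2.
That leaves Priya = 3. Strike 3 from Carol.
Determined: Alice=2, Kira=7, Priya=3. The other people each still have more than one consistent value. That makes 3.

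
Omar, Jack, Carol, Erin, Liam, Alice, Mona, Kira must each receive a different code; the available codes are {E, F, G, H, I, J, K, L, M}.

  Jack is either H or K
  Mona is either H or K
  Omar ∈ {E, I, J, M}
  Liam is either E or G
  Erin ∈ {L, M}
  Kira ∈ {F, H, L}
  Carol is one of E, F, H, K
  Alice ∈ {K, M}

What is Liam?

Jack and Mona between them cover only {H, K} — a naked pair. Remove those values from Carol, Alice, Kira.
That leaves Alice = M. Eliminate M elsewhere: Omar, Erin.
Erin's domain is down to {L}, so Erin = L. So Kira can't be L.
That leaves Kira = F. Strike F from Carol.
Carol must be E (only option left). Strike E from Omar, Liam.
So Liam = G.

G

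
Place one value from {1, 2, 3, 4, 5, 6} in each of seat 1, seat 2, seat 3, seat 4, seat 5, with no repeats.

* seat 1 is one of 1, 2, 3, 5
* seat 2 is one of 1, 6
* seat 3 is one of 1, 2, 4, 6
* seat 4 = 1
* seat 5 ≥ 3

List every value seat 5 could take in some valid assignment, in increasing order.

seat 4's domain is down to {1}, so seat 4 = 1. Eliminate 1 elsewhere: seat 1, seat 2, seat 3.
seat 2 must be 6 (only option left). Remove 6 from seat 3, seat 5.
No further eliminations apply; seat 5 can still be any of 3, 4, 5.

3, 4, 5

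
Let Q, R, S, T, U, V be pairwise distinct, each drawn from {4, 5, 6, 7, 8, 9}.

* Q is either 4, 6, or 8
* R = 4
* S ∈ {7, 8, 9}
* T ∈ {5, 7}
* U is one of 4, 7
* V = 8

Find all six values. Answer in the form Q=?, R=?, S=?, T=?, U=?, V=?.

R's domain is down to {4}, so R = 4. Eliminate 4 elsewhere: Q, U.
U must be 7 (only option left). So S, T can't be 7.
V's domain is down to {8}, so V = 8. Eliminate 8 elsewhere: Q, S.
That leaves Q = 6.
S must be 9 (only option left).
That leaves T = 5.

Q=6, R=4, S=9, T=5, U=7, V=8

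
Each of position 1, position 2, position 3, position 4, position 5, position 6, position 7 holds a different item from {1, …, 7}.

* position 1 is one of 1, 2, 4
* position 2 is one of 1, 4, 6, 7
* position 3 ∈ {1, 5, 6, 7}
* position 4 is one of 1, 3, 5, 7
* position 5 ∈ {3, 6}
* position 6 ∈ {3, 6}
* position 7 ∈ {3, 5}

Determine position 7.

5

The 7 variables together cover exactly {1, 2, 3, 4, 5, 6, 7} — 7 values for 7 variables — and 2 appears only in position 1's list, so position 1 = 2.
The 6 still-open variables together cover exactly {1, 3, 4, 5, 6, 7} — 6 values for 6 variables — and 4 appears only in position 2's list, so position 2 = 4.
The 2 variables position 5 and position 6 are confined to {3, 6}, which locks those values in; drop them from position 3, position 4, position 7.
So position 7 = 5.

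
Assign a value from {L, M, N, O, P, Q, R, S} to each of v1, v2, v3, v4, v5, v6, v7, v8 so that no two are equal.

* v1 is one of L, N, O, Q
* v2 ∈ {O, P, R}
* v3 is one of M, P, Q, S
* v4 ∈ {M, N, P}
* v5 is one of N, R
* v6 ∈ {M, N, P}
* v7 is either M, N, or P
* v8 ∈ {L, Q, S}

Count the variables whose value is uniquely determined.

2

v4, v6, v7 share exactly the 3 values {M, N, P}; by pigeonhole those values go to them, so strike M, N, P from v1, v2, v3, v5.
v5 must be R (only option left). Remove R from v2.
v2's domain is down to {O}, so v2 = O. Eliminate O elsewhere: v1.
Determined: v2=O, v5=R. The other variables each still have more than one consistent value. That makes 2.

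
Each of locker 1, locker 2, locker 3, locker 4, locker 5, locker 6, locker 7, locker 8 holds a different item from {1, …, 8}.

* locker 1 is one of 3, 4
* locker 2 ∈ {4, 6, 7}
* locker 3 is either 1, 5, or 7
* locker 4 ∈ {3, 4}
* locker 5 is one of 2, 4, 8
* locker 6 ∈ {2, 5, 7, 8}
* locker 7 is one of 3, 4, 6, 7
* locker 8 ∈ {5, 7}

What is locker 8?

Among the 8 variables, 1 fits only locker 3 (and all 8 values in {1, 2, 3, 4, 5, 6, 7, 8} must be used), so locker 3 = 1.
locker 1 and locker 4 share exactly the 2 values {3, 4}; by pigeonhole those values go to them, so strike 3, 4 from locker 2, locker 5, locker 7.
locker 2 and locker 7 between them cover only {6, 7} — a naked pair. Remove those values from locker 6, locker 8.
So locker 8 = 5.

5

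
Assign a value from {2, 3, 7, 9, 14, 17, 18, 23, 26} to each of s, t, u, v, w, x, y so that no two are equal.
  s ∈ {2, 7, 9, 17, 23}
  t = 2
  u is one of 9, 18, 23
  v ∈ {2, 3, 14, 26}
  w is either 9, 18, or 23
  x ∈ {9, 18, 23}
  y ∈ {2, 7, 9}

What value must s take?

17

t's domain is down to {2}, so t = 2. Remove 2 from s, v, y.
The 3 variables u, w, x are confined to {9, 18, 23}, which locks those values in; drop them from s, y.
y's domain is down to {7}, so y = 7. Eliminate 7 elsewhere: s.
So s = 17.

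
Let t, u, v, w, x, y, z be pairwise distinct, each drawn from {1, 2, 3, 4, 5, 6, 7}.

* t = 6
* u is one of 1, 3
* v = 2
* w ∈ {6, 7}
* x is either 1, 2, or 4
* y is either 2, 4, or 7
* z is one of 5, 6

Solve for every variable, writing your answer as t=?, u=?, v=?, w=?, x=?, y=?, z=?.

t has just one choice, so t = 6. Strike 6 from w, z.
v's domain is down to {2}, so v = 2. Strike 2 from x, y.
w has just one choice, so w = 7. So y can't be 7.
That leaves y = 4. Strike 4 from x.
z's domain is down to {5}, so z = 5.
x's domain is down to {1}, so x = 1. So u can't be 1.
u has just one choice, so u = 3.

t=6, u=3, v=2, w=7, x=1, y=4, z=5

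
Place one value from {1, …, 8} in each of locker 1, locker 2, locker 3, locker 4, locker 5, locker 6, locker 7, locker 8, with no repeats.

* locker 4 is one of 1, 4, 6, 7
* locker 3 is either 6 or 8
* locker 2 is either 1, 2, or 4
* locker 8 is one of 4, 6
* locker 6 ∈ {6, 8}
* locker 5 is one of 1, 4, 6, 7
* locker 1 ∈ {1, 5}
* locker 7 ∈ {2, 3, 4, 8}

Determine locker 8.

The 8 variables together cover exactly {1, 2, 3, 4, 5, 6, 7, 8} — 8 values for 8 variables — and 3 appears only in locker 7's list, so locker 7 = 3.
The 7 still-open variables draw from only 7 values {1, 2, 4, 5, 6, 7, 8}, so each is used; only locker 2 can be 2, hence locker 2 = 2.
Among the 6 still-open variables, 5 fits only locker 1 (and all 6 values in {1, 4, 5, 6, 7, 8} must be used), so locker 1 = 5.
locker 3 and locker 6 share exactly the 2 values {6, 8}; by pigeonhole those values go to them, so strike 6, 8 from locker 4, locker 5, locker 8.
So locker 8 = 4.

4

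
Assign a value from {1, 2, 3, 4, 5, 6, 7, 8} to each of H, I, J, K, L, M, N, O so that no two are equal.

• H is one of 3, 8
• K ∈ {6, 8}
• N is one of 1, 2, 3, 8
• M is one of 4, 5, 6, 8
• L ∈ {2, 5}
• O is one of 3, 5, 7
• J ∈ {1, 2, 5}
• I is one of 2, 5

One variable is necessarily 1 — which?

The 8 variables draw from only 8 values {1, 2, 3, 4, 5, 6, 7, 8}, so each is used; only M can be 4, hence M = 4.
The 7 still-open variables draw from only 7 values {1, 2, 3, 5, 6, 7, 8}, so each is used; only K can be 6, hence K = 6.
The 6 still-open variables draw from only 6 values {1, 2, 3, 5, 7, 8}, so each is used; only O can be 7, hence O = 7.
I and L between them cover only {2, 5} — a naked pair. Remove those values from J, N.
So 1 goes to J.

J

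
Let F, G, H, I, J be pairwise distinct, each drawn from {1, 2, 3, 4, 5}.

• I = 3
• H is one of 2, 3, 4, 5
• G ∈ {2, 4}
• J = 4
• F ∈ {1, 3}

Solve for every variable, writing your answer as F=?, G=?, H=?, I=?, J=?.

I has just one choice, so I = 3. Eliminate 3 elsewhere: F, H.
J's domain is down to {4}, so J = 4. So G, H can't be 4.
F's domain is down to {1}, so F = 1.
G's domain is down to {2}, so G = 2. Remove 2 from H.
H has just one choice, so H = 5.

F=1, G=2, H=5, I=3, J=4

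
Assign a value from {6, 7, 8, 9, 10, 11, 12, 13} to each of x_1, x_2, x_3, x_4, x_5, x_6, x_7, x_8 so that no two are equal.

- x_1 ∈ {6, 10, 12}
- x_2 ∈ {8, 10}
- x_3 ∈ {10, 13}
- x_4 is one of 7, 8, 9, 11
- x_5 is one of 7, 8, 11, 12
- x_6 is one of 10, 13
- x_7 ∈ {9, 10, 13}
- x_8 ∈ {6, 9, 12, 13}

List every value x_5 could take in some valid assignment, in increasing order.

x_3 and x_6 between them cover only {10, 13} — a naked pair. Remove those values from x_1, x_2, x_7, x_8.
x_2 has just one choice, so x_2 = 8. Eliminate 8 elsewhere: x_4, x_5.
That leaves x_7 = 9. Eliminate 9 elsewhere: x_4, x_8.
x_1 and x_8 share exactly the 2 values {6, 12}; by pigeonhole those values go to them, so strike 6, 12 from x_5.
No further eliminations apply; x_5 can still be any of 7, 11.

7, 11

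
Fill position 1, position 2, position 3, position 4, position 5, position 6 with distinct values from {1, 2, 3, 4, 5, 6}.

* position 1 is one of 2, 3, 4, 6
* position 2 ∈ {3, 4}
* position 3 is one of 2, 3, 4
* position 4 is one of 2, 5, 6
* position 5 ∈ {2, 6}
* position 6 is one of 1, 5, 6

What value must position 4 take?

Among the 6 variables, 1 fits only position 6 (and all 6 values in {1, 2, 3, 4, 5, 6} must be used), so position 6 = 1.
Among the 5 still-open variables, 5 fits only position 4 (and all 5 values in {2, 3, 4, 5, 6} must be used), so position 4 = 5.

5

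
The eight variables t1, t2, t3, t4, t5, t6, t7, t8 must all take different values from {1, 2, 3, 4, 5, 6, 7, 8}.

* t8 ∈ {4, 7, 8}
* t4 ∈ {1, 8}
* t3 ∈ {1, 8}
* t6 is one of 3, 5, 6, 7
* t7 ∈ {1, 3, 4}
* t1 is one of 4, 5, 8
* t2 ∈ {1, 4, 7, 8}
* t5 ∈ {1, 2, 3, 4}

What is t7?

3

Among the 8 variables, 2 fits only t5 (and all 8 values in {1, 2, 3, 4, 5, 6, 7, 8} must be used), so t5 = 2.
Among the 7 still-open variables, 6 fits only t6 (and all 7 values in {1, 3, 4, 5, 6, 7, 8} must be used), so t6 = 6.
The 6 still-open variables draw from only 6 values {1, 3, 4, 5, 7, 8}, so each is used; only t7 can be 3, hence t7 = 3.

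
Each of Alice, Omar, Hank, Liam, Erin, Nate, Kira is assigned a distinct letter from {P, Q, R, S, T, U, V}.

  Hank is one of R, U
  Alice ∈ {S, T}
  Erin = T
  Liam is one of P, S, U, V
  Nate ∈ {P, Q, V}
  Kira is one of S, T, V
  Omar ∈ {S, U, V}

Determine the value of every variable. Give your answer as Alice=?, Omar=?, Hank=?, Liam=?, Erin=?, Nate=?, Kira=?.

Erin has just one choice, so Erin = T. Remove T from Alice, Kira.
Alice's domain is down to {S}, so Alice = S. So Omar, Liam, Kira can't be S.
Kira's domain is down to {V}, so Kira = V. Strike V from Omar, Liam, Nate.
Omar's domain is down to {U}, so Omar = U. Remove U from Hank, Liam.
Hank's domain is down to {R}, so Hank = R.
That leaves Liam = P. So Nate can't be P.
Nate's domain is down to {Q}, so Nate = Q.

Alice=S, Omar=U, Hank=R, Liam=P, Erin=T, Nate=Q, Kira=V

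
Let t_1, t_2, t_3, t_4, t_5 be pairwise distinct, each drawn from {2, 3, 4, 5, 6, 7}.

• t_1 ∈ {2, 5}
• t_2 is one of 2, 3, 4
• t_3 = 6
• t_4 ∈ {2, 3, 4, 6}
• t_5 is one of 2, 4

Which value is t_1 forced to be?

5

t_3 has just one choice, so t_3 = 6. Remove 6 from t_4.
Among the 4 still-open variables, 5 fits only t_1 (and all 4 values in {2, 3, 4, 5} must be used), so t_1 = 5.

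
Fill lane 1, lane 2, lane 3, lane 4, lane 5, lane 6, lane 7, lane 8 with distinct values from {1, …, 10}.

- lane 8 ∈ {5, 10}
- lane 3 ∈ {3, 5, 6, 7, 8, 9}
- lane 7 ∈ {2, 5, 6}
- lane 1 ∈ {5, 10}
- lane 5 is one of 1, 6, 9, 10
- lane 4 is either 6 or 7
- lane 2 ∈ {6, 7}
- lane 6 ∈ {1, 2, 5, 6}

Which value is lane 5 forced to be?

The 2 variables lane 1 and lane 8 are confined to {5, 10}, which locks those values in; drop them from lane 3, lane 5, lane 6, lane 7.
The 2 variables lane 2 and lane 4 are confined to {6, 7}, which locks those values in; drop them from lane 3, lane 5, lane 6, lane 7.
lane 7 must be 2 (only option left). So lane 6 can't be 2.
lane 6's domain is down to {1}, so lane 6 = 1. Remove 1 from lane 5.
So lane 5 = 9.

9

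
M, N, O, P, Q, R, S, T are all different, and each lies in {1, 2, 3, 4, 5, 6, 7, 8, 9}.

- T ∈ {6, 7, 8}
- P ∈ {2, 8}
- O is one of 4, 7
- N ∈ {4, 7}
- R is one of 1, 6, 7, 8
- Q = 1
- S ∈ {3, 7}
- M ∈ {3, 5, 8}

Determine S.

Q's domain is down to {1}, so Q = 1. Eliminate 1 elsewhere: R.
The 7 still-open variables draw from only 7 values {2, 3, 4, 5, 6, 7, 8}, so each is used; only P can be 2, hence P = 2.
The 6 still-open variables draw from only 6 values {3, 4, 5, 6, 7, 8}, so each is used; only M can be 5, hence M = 5.
Among the 5 still-open variables, 3 fits only S (and all 5 values in {3, 4, 6, 7, 8} must be used), so S = 3.

3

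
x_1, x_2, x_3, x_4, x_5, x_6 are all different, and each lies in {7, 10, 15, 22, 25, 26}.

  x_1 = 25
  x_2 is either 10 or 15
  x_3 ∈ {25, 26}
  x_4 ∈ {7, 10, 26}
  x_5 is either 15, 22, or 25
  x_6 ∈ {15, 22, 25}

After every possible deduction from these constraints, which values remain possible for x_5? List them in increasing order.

15, 22

x_1 has just one choice, so x_1 = 25. Eliminate 25 elsewhere: x_3, x_5, x_6.
x_3 must be 26 (only option left). Remove 26 from x_4.
Among the 4 still-open variables, 7 fits only x_4 (and all 4 values in {7, 10, 15, 22} must be used), so x_4 = 7.
The 3 still-open variables draw from only 3 values {10, 15, 22}, so each is used; only x_2 can be 10, hence x_2 = 10.
No further eliminations apply; x_5 can still be any of 15, 22.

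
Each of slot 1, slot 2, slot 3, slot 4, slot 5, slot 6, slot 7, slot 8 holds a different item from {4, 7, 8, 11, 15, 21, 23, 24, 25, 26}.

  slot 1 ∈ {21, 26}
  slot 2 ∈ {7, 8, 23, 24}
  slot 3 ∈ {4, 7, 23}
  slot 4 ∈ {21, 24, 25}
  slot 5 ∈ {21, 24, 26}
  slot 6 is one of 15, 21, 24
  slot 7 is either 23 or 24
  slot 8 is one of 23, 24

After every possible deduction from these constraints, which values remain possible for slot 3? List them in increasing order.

The 2 variables slot 7 and slot 8 are confined to {23, 24}, which locks those values in; drop them from slot 2, slot 3, slot 4, slot 5, slot 6.
slot 1 and slot 5 between them cover only {21, 26} — a naked pair. Remove those values from slot 4, slot 6.
slot 4 has just one choice, so slot 4 = 25.
slot 6 must be 15 (only option left).
No further eliminations apply; slot 3 can still be any of 4, 7.

4, 7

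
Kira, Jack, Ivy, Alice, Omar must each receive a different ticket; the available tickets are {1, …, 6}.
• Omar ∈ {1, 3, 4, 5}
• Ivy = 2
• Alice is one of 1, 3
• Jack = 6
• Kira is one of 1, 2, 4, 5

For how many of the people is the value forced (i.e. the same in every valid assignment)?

Jack's domain is down to {6}, so Jack = 6.
Ivy has just one choice, so Ivy = 2. Strike 2 from Kira.
Determined: Jack=6, Ivy=2. The other people each still have more than one consistent value. That makes 2.

2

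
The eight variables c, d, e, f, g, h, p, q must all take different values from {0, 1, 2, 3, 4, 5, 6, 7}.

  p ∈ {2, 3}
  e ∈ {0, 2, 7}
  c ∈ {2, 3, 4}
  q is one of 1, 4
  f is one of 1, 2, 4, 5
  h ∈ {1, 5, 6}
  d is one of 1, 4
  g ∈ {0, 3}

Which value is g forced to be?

0

The 8 variables together cover exactly {0, 1, 2, 3, 4, 5, 6, 7} — 8 values for 8 variables — and 6 appears only in h's list, so h = 6.
Among the 7 still-open variables, 5 fits only f (and all 7 values in {0, 1, 2, 3, 4, 5, 7} must be used), so f = 5.
Among the 6 still-open variables, 7 fits only e (and all 6 values in {0, 1, 2, 3, 4, 7} must be used), so e = 7.
The 5 still-open variables together cover exactly {0, 1, 2, 3, 4} — 5 values for 5 variables — and 0 appears only in g's list, so g = 0.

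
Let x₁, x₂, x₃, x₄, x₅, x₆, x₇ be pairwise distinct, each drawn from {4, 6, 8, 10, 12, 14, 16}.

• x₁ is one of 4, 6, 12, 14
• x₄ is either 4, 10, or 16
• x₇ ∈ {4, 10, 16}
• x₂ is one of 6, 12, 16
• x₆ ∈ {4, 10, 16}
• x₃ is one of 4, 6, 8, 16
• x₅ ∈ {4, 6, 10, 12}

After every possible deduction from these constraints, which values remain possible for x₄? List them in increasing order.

The 7 variables together cover exactly {4, 6, 8, 10, 12, 14, 16} — 7 values for 7 variables — and 8 appears only in x₃'s list, so x₃ = 8.
The 6 still-open variables together cover exactly {4, 6, 10, 12, 14, 16} — 6 values for 6 variables — and 14 appears only in x₁'s list, so x₁ = 14.
The 3 variables x₄, x₆, x₇ are confined to {4, 10, 16}, which locks those values in; drop them from x₂, x₅.
No further eliminations apply; x₄ can still be any of 4, 10, 16.

4, 10, 16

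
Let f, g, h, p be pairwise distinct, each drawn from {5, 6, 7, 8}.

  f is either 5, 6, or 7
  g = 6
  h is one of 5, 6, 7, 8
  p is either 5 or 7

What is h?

g has just one choice, so g = 6. So f, h can't be 6.
The 3 still-open variables together cover exactly {5, 7, 8} — 3 values for 3 variables — and 8 appears only in h's list, so h = 8.

8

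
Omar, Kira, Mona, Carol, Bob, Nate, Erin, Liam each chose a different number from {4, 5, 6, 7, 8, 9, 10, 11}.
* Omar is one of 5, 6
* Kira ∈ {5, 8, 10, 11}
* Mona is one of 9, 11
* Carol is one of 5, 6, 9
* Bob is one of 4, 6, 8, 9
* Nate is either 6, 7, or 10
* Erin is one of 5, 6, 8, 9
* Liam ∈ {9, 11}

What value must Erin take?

8

Among the 8 variables, 4 fits only Bob (and all 8 values in {4, 5, 6, 7, 8, 9, 10, 11} must be used), so Bob = 4.
The 7 still-open variables draw from only 7 values {5, 6, 7, 8, 9, 10, 11}, so each is used; only Nate can be 7, hence Nate = 7.
Among the 6 still-open variables, 10 fits only Kira (and all 6 values in {5, 6, 8, 9, 10, 11} must be used), so Kira = 10.
The 5 still-open variables draw from only 5 values {5, 6, 8, 9, 11}, so each is used; only Erin can be 8, hence Erin = 8.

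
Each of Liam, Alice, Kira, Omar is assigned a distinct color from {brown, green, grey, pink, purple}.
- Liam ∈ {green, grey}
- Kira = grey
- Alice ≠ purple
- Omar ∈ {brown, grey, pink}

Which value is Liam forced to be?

Kira has just one choice, so Kira = grey. So Liam, Alice, Omar can't be grey.
So Liam = green.

green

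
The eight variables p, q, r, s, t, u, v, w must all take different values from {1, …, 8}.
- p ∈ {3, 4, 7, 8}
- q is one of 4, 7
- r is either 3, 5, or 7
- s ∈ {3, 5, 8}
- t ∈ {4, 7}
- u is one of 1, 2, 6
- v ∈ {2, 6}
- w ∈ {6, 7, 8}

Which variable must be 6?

w

The 8 variables draw from only 8 values {1, 2, 3, 4, 5, 6, 7, 8}, so each is used; only u can be 1, hence u = 1.
The 7 still-open variables draw from only 7 values {2, 3, 4, 5, 6, 7, 8}, so each is used; only v can be 2, hence v = 2.
The 6 still-open variables together cover exactly {3, 4, 5, 6, 7, 8} — 6 values for 6 variables — and 6 appears only in w's list, so w = 6.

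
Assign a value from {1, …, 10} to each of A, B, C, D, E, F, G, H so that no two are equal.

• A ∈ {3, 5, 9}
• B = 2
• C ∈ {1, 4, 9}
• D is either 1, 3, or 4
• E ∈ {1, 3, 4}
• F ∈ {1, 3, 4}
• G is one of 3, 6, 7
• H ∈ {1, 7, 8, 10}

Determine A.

B has just one choice, so B = 2.
D, E, F between them cover only {1, 3, 4} — a naked triple. Remove those values from A, C, G, H.
That leaves C = 9. Remove 9 from A.
So A = 5.

5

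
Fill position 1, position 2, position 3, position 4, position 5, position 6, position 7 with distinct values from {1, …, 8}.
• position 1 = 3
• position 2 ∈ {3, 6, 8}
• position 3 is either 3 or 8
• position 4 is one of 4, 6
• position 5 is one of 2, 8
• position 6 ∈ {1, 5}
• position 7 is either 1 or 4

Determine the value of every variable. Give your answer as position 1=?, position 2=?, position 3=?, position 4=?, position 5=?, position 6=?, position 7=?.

position 1 has just one choice, so position 1 = 3. Strike 3 from position 2, position 3.
position 3's domain is down to {8}, so position 3 = 8. Remove 8 from position 2, position 5.
position 5's domain is down to {2}, so position 5 = 2.
position 2 must be 6 (only option left). Eliminate 6 elsewhere: position 4.
position 4 must be 4 (only option left). So position 7 can't be 4.
position 7 has just one choice, so position 7 = 1. Remove 1 from position 6.
position 6 has just one choice, so position 6 = 5.

position 1=3, position 2=6, position 3=8, position 4=4, position 5=2, position 6=5, position 7=1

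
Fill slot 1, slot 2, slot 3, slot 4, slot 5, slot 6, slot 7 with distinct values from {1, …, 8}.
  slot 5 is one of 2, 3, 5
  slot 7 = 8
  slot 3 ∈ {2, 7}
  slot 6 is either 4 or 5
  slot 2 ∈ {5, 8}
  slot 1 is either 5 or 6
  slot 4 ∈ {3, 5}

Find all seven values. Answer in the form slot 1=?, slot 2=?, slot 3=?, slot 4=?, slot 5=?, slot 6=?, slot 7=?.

slot 7 must be 8 (only option left). Eliminate 8 elsewhere: slot 2.
slot 2 must be 5 (only option left). Strike 5 from slot 1, slot 4, slot 5, slot 6.
That leaves slot 4 = 3. Remove 3 from slot 5.
slot 5's domain is down to {2}, so slot 5 = 2. Eliminate 2 elsewhere: slot 3.
That leaves slot 6 = 4.
That leaves slot 1 = 6.
slot 3 has just one choice, so slot 3 = 7.

slot 1=6, slot 2=5, slot 3=7, slot 4=3, slot 5=2, slot 6=4, slot 7=8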